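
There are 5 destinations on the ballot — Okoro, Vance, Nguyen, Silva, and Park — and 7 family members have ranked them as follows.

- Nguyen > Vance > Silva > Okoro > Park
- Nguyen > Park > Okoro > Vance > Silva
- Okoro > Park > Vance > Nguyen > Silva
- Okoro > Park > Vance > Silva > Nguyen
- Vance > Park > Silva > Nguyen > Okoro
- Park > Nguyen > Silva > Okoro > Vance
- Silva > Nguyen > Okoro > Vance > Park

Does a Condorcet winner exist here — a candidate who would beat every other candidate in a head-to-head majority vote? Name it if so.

Head-to-head results (7 voters total):
Okoro vs Vance: Okoro wins 5–2.
Okoro vs Nguyen: Nguyen wins 5–2.
Okoro vs Silva: Silva wins 4–3.
Okoro vs Park: Okoro wins 4–3.
Vance vs Nguyen: Nguyen wins 4–3.
Vance vs Silva: Vance wins 5–2.
Vance vs Park: Park wins 4–3.
Nguyen vs Silva: Nguyen wins 4–3.
Nguyen vs Park: Park wins 4–3.
Silva vs Park: Park wins 5–2.
No candidate beats all others: Okoro beats Vance beats Silva beats Okoro, a majority cycle.

There is no Condorcet winner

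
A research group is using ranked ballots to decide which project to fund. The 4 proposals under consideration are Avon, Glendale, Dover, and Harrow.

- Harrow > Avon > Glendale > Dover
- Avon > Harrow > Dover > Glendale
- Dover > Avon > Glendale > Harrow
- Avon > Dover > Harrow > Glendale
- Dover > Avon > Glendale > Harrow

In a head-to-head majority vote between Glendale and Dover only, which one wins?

Ballots ranking Glendale above Dover: 1.
Ballots ranking Dover above Glendale: 4.
Dover wins the head-to-head, 4–1.

Dover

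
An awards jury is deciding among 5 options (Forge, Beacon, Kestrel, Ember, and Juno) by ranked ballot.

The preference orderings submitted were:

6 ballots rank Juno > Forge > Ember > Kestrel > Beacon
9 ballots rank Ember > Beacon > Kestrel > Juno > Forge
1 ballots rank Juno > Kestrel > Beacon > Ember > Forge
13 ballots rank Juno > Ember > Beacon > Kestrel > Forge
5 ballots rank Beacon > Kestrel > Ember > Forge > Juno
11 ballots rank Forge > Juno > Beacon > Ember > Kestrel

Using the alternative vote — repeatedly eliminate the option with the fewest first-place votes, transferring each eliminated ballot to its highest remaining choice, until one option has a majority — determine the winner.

Round 1: Juno 20, Forge 11, Ember 9, Beacon 5, Kestrel 0. Kestrel has the fewest and is eliminated.
Round 2: Juno 20, Forge 11, Ember 9, Beacon 5. Beacon has the fewest and is eliminated.
Round 3: Juno 20, Ember 14, Forge 11. Forge has the fewest and is eliminated.
Round 4: Juno 31, Ember 14. Juno has a majority.

Juno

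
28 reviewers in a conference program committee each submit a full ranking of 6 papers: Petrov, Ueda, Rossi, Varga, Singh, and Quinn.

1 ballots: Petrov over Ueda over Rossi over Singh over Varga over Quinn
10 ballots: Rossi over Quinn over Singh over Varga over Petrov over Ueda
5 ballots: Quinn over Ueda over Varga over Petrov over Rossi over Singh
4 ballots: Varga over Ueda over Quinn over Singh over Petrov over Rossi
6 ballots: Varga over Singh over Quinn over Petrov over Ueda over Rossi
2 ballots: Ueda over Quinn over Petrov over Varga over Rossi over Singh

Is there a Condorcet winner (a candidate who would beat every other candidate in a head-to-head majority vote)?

Yes

Head-to-head results (28 voters total):
Petrov vs Ueda: Petrov wins 17–11.
Petrov vs Rossi: Petrov wins 18–10.
Petrov vs Varga: Varga wins 25–3.
Petrov vs Singh: Singh wins 20–8.
Petrov vs Quinn: Quinn wins 27–1.
Ueda vs Rossi: Ueda wins 18–10.
Ueda vs Varga: Varga wins 20–8.
Ueda vs Singh: Singh wins 16–12.
Ueda vs Quinn: Quinn wins 21–7.
Rossi vs Varga: Varga wins 17–11.
Rossi vs Singh: Rossi wins 18–10.
Rossi vs Quinn: Quinn wins 17–11.
Varga vs Singh: Varga wins 17–11.
Varga vs Quinn: Quinn wins 17–11.
Singh vs Quinn: Quinn wins 21–7.
Quinn beats each rival — Petrov (27–1), Ueda (21–7), Rossi (17–11), Varga (17–11), Singh (21–7) — so Quinn is the Condorcet winner.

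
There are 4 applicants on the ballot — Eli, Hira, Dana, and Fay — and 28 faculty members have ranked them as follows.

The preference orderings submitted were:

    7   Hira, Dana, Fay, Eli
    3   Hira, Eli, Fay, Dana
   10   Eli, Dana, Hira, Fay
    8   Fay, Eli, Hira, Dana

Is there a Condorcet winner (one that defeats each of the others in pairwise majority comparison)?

No

Head-to-head results (28 voters total):
Eli vs Hira: Eli wins 18–10.
Eli vs Dana: Eli wins 21–7.
Eli vs Fay: Fay wins 15–13.
Hira vs Dana: Hira wins 18–10.
Hira vs Fay: Hira wins 20–8.
Dana vs Fay: Dana wins 17–11.
No candidate beats all others: Eli beats Hira beats Fay beats Eli, a majority cycle.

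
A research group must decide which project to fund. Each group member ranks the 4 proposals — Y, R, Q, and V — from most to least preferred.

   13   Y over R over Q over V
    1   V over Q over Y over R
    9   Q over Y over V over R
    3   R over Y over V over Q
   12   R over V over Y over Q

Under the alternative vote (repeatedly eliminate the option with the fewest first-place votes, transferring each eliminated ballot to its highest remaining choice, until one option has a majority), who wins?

Round 1: R 15, Y 13, Q 9, V 1. V has the fewest and is eliminated.
Round 2: R 15, Y 13, Q 10. Q has the fewest and is eliminated.
Round 3: Y 23, R 15. Y has a majority.

Y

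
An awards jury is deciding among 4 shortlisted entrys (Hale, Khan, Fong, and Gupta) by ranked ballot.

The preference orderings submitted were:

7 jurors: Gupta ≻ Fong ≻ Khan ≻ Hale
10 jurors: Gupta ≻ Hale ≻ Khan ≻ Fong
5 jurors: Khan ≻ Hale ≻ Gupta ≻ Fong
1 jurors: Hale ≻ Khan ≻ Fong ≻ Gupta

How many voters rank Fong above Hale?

Ballots ranking Fong above Hale: 7.
Ballots ranking Hale above Fong: 10+5+1 = 16.
So 7 of 23 voters prefer Fong to Hale.

7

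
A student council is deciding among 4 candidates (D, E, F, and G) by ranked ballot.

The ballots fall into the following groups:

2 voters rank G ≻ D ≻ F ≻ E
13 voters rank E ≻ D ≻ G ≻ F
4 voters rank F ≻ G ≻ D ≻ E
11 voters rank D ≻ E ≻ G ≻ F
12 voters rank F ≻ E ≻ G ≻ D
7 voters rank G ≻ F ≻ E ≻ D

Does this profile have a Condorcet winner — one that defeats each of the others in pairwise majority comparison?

Head-to-head results (49 voters total):
D vs E: E wins 32–17.
D vs F: D wins 26–23.
D vs G: G wins 25–24.
E vs F: F wins 25–24.
E vs G: E wins 36–13.
F vs G: G wins 33–16.
No candidate beats all others: D beats F beats E beats D, a majority cycle.

No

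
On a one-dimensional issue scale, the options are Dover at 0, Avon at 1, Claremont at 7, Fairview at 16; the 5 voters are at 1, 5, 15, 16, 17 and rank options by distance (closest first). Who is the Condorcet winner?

With single-peaked preferences on a line, the Condorcet winner is the candidate closest to the median voter.
The median voter (position 15) is closest to Fairview at 16.
Check: Fairview vs Avon — voters closer to Fairview: 3 of 5.

Fairview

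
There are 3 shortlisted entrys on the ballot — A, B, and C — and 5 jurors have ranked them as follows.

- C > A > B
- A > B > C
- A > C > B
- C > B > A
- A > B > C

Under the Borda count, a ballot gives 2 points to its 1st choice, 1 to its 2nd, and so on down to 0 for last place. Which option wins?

A

Borda scores:
  A: 1 + 2 + 2 + 0 + 2 = 7
  B: 0 + 1 + 0 + 1 + 1 = 3
  C: 2 + 0 + 1 + 2 + 0 = 5
A has the highest total.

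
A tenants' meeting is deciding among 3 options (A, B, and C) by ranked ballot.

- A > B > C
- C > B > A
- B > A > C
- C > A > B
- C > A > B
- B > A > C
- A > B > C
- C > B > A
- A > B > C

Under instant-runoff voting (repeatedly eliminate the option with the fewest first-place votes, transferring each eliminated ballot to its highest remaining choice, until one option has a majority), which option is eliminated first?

B

Round 1: C 4, A 3, B 2. B has the fewest and is eliminated.
Round 2: A 5, C 4. A has a majority.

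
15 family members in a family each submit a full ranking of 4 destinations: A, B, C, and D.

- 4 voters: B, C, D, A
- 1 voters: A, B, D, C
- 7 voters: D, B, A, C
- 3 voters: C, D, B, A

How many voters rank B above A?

14

Ballots ranking B above A: 4+7+3 = 14.
Ballots ranking A above B: 1.
So 14 of 15 voters prefer B to A.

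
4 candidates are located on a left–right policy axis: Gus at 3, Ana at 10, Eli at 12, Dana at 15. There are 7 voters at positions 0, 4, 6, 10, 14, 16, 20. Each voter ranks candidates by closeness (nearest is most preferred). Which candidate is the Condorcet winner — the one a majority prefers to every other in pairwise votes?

Ana

With single-peaked preferences on a line, the Condorcet winner is the candidate closest to the median voter.
The median voter (position 10) is closest to Ana at 10.
Check: Ana vs Dana — voters closer to Ana: 4 of 7.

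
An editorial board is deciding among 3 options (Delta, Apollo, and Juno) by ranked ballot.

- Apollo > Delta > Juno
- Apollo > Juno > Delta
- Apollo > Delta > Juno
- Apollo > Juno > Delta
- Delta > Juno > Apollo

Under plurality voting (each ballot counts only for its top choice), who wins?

Apollo

First-place vote totals:
  Delta: 1
  Apollo: 4
  Juno: 0
Apollo has the most first-place votes.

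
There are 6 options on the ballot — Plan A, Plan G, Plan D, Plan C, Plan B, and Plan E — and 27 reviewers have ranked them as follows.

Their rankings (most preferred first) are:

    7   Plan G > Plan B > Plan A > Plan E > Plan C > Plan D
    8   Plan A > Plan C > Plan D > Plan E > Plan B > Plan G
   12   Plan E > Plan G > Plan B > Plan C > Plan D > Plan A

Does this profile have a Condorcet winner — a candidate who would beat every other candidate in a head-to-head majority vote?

No

Head-to-head results (27 voters total):
Plan A vs Plan G: Plan G wins 19–8.
Plan A vs Plan D: Plan A wins 15–12.
Plan A vs Plan C: Plan A wins 15–12.
Plan A vs Plan B: Plan B wins 19–8.
Plan A vs Plan E: Plan A wins 15–12.
Plan G vs Plan D: Plan G wins 19–8.
Plan G vs Plan C: Plan G wins 19–8.
Plan G vs Plan B: Plan G wins 19–8.
Plan G vs Plan E: Plan E wins 20–7.
Plan D vs Plan C: Plan C wins 27–0.
Plan D vs Plan B: Plan B wins 19–8.
Plan D vs Plan E: Plan E wins 19–8.
Plan C vs Plan B: Plan B wins 19–8.
Plan C vs Plan E: Plan E wins 19–8.
Plan B vs Plan E: Plan E wins 20–7.
No candidate beats all others: Plan A beats Plan E beats Plan G beats Plan A, a majority cycle.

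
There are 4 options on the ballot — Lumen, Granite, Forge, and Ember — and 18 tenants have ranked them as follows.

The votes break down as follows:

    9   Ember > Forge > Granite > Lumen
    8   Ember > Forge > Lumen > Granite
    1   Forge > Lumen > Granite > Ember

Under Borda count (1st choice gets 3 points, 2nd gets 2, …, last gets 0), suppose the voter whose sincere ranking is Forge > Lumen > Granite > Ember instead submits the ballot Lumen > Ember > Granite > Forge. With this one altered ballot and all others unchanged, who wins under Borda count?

Borda totals with the altered ballot: Lumen 11, Granite 10, Forge 34, Ember 53.
The winner is unchanged: still Ember.

Ember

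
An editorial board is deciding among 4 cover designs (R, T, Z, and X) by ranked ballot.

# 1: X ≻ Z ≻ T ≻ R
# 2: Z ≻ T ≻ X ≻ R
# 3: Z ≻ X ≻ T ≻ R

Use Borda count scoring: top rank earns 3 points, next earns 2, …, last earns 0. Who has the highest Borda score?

Borda scores:
  R: 0 + 0 + 0 = 0
  T: 1 + 2 + 1 = 4
  Z: 2 + 3 + 3 = 8
  X: 3 + 1 + 2 = 6
Z has the highest total.

Z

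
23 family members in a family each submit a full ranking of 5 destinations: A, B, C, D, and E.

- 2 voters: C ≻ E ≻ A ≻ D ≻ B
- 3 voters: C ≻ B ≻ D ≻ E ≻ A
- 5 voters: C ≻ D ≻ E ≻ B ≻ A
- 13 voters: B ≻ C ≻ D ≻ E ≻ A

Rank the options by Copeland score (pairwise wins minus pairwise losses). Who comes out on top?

B

Pairwise results:
  A vs B: B wins 21–2.
  A vs C: C wins 23–0.
  A vs D: D wins 21–2.
  A vs E: E wins 23–0.
  B vs C: B wins 13–10.
  B vs D: B wins 16–7.
  B vs E: B wins 16–7.
  C vs D: C wins 23–0.
  C vs E: C wins 23–0.
  D vs E: D wins 21–2.
Copeland scores (wins − losses):
  A: 0 − 4 = -4
  B: 4 − 0 = 4
  C: 3 − 1 = 2
  D: 2 − 2 = 0
  E: 1 − 3 = -2
B has the best Copeland score.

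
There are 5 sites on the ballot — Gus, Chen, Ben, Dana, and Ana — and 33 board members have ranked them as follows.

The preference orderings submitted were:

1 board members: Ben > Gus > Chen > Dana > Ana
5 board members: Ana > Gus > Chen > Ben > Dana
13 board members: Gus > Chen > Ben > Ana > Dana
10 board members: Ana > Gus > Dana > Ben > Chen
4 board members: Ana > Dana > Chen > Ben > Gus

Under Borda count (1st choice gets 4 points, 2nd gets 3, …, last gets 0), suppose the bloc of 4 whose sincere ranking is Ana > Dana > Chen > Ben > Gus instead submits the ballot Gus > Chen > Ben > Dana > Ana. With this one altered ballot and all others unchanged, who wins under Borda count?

Gus

Borda totals with the altered ballot: Gus 116, Chen 63, Ben 53, Dana 25, Ana 73.
The winner is unchanged: still Gus.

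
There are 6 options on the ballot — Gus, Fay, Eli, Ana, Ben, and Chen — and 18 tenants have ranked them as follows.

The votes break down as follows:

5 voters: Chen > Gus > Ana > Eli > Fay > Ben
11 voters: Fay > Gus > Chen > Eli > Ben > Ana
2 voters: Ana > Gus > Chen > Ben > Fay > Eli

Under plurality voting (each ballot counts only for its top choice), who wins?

First-place vote totals:
  Gus: 0
  Fay: 11
  Eli: 0
  Ana: 2
  Ben: 0
  Chen: 5
Fay has the most first-place votes.

Fay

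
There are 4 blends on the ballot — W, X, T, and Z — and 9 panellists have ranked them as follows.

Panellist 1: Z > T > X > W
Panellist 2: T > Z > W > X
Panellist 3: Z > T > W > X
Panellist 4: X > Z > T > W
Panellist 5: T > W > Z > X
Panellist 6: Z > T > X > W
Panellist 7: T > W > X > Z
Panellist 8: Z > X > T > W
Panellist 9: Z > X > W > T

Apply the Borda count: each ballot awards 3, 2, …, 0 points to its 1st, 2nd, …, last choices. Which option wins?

Z

Borda scores:
  W: 0 + 1 + 1 + 0 + 2 + 0 + 2 + 0 + 1 = 7
  X: 1 + 0 + 0 + 3 + 0 + 1 + 1 + 2 + 2 = 10
  T: 2 + 3 + 2 + 1 + 3 + 2 + 3 + 1 + 0 = 17
  Z: 3 + 2 + 3 + 2 + 1 + 3 + 0 + 3 + 3 = 20
Z has the highest total.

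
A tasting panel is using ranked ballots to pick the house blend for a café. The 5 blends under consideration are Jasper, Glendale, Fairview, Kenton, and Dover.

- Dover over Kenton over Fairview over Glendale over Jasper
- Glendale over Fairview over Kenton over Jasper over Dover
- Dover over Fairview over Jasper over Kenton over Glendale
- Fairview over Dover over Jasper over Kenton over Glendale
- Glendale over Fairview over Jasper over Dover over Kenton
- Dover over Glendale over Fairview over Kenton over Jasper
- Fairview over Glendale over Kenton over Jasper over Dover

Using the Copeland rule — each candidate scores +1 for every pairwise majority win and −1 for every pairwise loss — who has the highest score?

Fairview

Pairwise results:
  Jasper vs Glendale: Glendale wins 5–2.
  Jasper vs Fairview: Fairview wins 7–0.
  Jasper vs Kenton: Kenton wins 4–3.
  Jasper vs Dover: Dover wins 4–3.
  Glendale vs Fairview: Fairview wins 4–3.
  Glendale vs Kenton: Glendale wins 4–3.
  Glendale vs Dover: Dover wins 4–3.
  Fairview vs Kenton: Fairview wins 6–1.
  Fairview vs Dover: Fairview wins 4–3.
  Kenton vs Dover: Dover wins 5–2.
Copeland scores (wins − losses):
  Jasper: 0 − 4 = -4
  Glendale: 2 − 2 = 0
  Fairview: 4 − 0 = 4
  Kenton: 1 − 3 = -2
  Dover: 3 − 1 = 2
Fairview has the best Copeland score.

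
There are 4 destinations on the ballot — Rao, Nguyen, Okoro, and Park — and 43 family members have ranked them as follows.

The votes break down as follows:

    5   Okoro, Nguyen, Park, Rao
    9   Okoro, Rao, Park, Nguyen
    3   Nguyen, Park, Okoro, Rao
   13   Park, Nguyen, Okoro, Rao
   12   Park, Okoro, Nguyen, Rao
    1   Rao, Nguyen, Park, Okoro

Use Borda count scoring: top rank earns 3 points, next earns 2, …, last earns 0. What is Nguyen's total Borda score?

59

Borda scores:
  Rao: 5·0 + 9·2 + 3·0 + 13·0 + 12·0 + 3 = 21
  Nguyen: 5·2 + 9·0 + 3·3 + 13·2 + 12·1 + 2 = 59
  Okoro: 5·3 + 9·3 + 3·1 + 13·1 + 12·2 + 0 = 82
  Park: 5·1 + 9·1 + 3·2 + 13·3 + 12·3 + 1 = 96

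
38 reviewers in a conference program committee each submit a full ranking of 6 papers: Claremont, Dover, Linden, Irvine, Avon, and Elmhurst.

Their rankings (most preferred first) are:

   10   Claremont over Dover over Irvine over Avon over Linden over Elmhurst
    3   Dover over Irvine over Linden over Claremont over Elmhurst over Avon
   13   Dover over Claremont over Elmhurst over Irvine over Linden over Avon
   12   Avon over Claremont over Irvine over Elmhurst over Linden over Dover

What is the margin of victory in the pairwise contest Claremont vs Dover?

6

Ballots ranking Claremont above Dover: 10+12 = 22.
Ballots ranking Dover above Claremont: 3+13 = 16.
Claremont wins 22–16, a margin of 6.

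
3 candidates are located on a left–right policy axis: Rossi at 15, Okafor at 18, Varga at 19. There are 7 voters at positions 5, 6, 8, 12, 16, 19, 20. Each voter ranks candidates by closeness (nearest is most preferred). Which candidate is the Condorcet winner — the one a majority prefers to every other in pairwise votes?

Rossi

With single-peaked preferences on a line, the Condorcet winner is the candidate closest to the median voter.
The median voter (position 12) is closest to Rossi at 15.
Check: Rossi vs Varga — voters closer to Rossi: 5 of 7.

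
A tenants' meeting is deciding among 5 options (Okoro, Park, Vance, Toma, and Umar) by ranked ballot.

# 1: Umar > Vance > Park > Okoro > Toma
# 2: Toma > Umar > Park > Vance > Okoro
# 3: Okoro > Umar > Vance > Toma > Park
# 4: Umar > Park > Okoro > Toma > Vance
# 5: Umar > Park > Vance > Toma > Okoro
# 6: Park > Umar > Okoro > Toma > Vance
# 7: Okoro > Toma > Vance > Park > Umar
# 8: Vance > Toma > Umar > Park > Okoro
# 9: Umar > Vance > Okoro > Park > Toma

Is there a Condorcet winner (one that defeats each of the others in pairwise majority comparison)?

Head-to-head results (9 voters total):
Okoro vs Park: Park wins 6–3.
Okoro vs Vance: Vance wins 5–4.
Okoro vs Toma: Okoro wins 6–3.
Okoro vs Umar: Umar wins 7–2.
Park vs Vance: Vance wins 5–4.
Park vs Toma: Park wins 5–4.
Park vs Umar: Umar wins 7–2.
Vance vs Toma: Vance wins 5–4.
Vance vs Umar: Umar wins 7–2.
Toma vs Umar: Umar wins 6–3.
Umar beats each rival — Okoro (7–2), Park (7–2), Vance (7–2), Toma (6–3) — so Umar is the Condorcet winner.

Yes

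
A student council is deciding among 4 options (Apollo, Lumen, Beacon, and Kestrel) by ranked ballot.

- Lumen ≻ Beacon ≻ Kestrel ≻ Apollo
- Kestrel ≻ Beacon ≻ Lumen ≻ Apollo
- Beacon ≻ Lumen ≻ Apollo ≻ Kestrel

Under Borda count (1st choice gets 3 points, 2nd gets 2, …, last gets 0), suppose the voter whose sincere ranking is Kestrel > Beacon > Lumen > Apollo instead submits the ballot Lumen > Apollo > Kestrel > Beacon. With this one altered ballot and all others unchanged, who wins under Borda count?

Lumen

Borda totals with the altered ballot: Apollo 3, Lumen 8, Beacon 5, Kestrel 2.
The switch changes the winner from Beacon to Lumen.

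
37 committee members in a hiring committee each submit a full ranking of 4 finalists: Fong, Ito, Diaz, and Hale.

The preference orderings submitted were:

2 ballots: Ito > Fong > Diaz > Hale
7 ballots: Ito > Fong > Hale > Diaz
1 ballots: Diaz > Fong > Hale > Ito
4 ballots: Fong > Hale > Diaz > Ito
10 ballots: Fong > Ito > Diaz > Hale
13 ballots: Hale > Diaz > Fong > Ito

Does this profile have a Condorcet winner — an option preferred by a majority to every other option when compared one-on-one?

Yes

Head-to-head results (37 voters total):
Fong vs Ito: Fong wins 28–9.
Fong vs Diaz: Fong wins 23–14.
Fong vs Hale: Fong wins 24–13.
Ito vs Diaz: Ito wins 19–18.
Ito vs Hale: Ito wins 19–18.
Diaz vs Hale: Hale wins 24–13.
Fong beats each rival — Ito (28–9), Diaz (23–14), Hale (24–13) — so Fong is the Condorcet winner.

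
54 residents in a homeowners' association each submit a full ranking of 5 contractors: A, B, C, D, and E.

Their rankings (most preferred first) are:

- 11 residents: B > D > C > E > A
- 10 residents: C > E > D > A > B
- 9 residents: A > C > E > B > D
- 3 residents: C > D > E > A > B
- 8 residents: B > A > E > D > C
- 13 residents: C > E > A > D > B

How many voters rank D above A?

Ballots ranking D above A: 11+10+3 = 24.
Ballots ranking A above D: 9+8+13 = 30.
So 24 of 54 voters prefer D to A.

24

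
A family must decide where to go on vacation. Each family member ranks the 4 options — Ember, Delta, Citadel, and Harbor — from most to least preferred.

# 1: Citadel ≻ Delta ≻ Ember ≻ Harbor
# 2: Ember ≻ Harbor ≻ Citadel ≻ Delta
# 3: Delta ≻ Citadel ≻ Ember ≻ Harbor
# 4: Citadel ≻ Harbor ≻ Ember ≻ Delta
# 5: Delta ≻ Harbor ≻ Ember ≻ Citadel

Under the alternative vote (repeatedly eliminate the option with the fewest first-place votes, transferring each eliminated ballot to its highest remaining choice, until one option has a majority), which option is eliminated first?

Harbor

Round 1: Delta 2, Citadel 2, Ember 1, Harbor 0. Harbor has the fewest and is eliminated.
Round 2: Delta 2, Citadel 2, Ember 1. Ember has the fewest and is eliminated.
Round 3: Citadel 3, Delta 2. Citadel has a majority.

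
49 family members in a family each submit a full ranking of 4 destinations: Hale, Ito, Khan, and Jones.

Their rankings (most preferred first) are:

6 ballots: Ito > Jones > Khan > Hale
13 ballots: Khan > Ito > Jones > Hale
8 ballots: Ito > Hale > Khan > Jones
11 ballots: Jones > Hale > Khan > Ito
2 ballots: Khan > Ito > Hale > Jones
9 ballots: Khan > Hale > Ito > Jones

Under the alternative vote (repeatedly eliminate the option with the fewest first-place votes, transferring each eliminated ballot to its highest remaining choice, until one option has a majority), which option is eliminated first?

Hale

Round 1: Khan 24, Ito 14, Jones 11, Hale 0. Hale has the fewest and is eliminated.
Round 2: Khan 24, Ito 14, Jones 11. Jones has the fewest and is eliminated.
Round 3: Khan 35, Ito 14. Khan has a majority.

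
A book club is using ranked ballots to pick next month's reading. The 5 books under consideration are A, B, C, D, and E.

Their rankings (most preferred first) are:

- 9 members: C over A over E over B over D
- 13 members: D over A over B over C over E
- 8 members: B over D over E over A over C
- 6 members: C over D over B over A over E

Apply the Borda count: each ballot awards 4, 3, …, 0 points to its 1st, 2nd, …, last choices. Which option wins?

Borda scores:
  A: 9·3 + 13·3 + 8·1 + 6·1 = 80
  B: 9·1 + 13·2 + 8·4 + 6·2 = 79
  C: 9·4 + 13·1 + 8·0 + 6·4 = 73
  D: 9·0 + 13·4 + 8·3 + 6·3 = 94
  E: 9·2 + 13·0 + 8·2 + 6·0 = 34
D has the highest total.

D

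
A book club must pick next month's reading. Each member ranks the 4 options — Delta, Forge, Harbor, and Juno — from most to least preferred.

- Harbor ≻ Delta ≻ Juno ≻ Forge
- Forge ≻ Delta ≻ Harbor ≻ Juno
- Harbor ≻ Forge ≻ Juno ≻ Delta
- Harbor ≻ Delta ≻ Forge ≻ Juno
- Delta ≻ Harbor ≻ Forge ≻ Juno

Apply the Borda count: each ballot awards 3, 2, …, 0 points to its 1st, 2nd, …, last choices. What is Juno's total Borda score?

2

Borda scores:
  Delta: 2 + 2 + 0 + 2 + 3 = 9
  Forge: 0 + 3 + 2 + 1 + 1 = 7
  Harbor: 3 + 1 + 3 + 3 + 2 = 12
  Juno: 1 + 0 + 1 + 0 + 0 = 2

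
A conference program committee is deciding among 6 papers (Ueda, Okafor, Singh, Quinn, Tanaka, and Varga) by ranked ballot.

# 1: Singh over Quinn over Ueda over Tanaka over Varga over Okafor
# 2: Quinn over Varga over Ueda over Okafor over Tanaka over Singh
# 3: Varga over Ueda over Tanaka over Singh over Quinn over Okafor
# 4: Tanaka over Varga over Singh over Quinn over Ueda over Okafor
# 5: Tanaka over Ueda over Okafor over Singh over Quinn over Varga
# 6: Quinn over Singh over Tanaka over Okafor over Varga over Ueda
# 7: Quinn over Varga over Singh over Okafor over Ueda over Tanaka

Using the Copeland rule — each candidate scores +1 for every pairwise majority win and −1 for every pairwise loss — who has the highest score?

Quinn

Pairwise results:
  Ueda vs Okafor: Ueda wins 5–2.
  Ueda vs Singh: Singh wins 4–3.
  Ueda vs Quinn: Quinn wins 5–2.
  Ueda vs Tanaka: Ueda wins 4–3.
  Ueda vs Varga: Varga wins 5–2.
  Okafor vs Singh: Singh wins 5–2.
  Okafor vs Quinn: Quinn wins 6–1.
  Okafor vs Tanaka: Tanaka wins 5–2.
  Okafor vs Varga: Varga wins 5–2.
  Singh vs Quinn: Singh wins 4–3.
  Singh vs Tanaka: Tanaka wins 4–3.
  Singh vs Varga: Varga wins 4–3.
  Quinn vs Tanaka: Quinn wins 4–3.
  Quinn vs Varga: Quinn wins 5–2.
  Tanaka vs Varga: Tanaka wins 4–3.
Copeland scores (wins − losses):
  Ueda: 2 − 3 = -1
  Okafor: 0 − 5 = -5
  Singh: 3 − 2 = 1
  Quinn: 4 − 1 = 3
  Tanaka: 3 − 2 = 1
  Varga: 3 − 2 = 1
Quinn has the best Copeland score.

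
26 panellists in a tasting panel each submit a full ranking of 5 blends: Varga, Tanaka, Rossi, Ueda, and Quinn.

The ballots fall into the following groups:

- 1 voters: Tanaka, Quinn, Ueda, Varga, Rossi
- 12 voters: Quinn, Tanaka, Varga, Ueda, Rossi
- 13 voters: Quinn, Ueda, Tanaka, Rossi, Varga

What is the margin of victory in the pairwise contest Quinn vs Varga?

26

Ballots ranking Quinn above Varga: 1+12+13 = 26.
Ballots ranking Varga above Quinn: 0.
Quinn wins 26–0, a margin of 26.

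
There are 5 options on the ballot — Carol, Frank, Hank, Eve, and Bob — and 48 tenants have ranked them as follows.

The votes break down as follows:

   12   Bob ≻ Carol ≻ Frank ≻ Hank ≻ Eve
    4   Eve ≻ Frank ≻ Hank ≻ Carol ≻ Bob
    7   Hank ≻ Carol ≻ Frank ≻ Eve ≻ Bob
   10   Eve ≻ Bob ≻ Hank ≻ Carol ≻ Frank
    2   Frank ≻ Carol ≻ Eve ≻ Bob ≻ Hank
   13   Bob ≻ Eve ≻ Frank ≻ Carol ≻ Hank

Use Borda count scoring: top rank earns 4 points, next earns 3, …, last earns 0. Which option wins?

Borda scores:
  Carol: 12·3 + 4·1 + 7·3 + 10·1 + 2·3 + 13·1 = 90
  Frank: 12·2 + 4·3 + 7·2 + 10·0 + 2·4 + 13·2 = 84
  Hank: 12·1 + 4·2 + 7·4 + 10·2 + 2·0 + 13·0 = 68
  Eve: 12·0 + 4·4 + 7·1 + 10·4 + 2·2 + 13·3 = 106
  Bob: 12·4 + 4·0 + 7·0 + 10·3 + 2·1 + 13·4 = 132
Bob has the highest total.

Bob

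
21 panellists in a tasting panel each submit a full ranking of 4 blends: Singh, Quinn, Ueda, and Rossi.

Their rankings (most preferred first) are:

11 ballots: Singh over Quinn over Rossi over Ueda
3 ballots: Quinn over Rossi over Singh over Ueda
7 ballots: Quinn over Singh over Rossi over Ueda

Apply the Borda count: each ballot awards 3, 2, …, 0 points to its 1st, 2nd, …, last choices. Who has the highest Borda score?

Borda scores:
  Singh: 11·3 + 3·1 + 7·2 = 50
  Quinn: 11·2 + 3·3 + 7·3 = 52
  Ueda: 11·0 + 3·0 + 7·0 = 0
  Rossi: 11·1 + 3·2 + 7·1 = 24
Quinn has the highest total.

Quinn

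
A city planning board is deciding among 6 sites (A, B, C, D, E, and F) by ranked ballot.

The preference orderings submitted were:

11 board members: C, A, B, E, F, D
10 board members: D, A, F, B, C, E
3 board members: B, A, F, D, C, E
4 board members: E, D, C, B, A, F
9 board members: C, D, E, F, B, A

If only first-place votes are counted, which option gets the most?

First-place vote totals:
  A: 0
  B: 3
  C: 20
  D: 10
  E: 4
  F: 0
C has the most first-place votes.

C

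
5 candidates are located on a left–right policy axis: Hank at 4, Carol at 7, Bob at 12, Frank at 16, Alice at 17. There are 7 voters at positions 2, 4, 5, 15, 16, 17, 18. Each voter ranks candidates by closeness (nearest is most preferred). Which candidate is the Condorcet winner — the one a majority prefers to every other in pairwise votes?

Frank

With single-peaked preferences on a line, the Condorcet winner is the candidate closest to the median voter.
The median voter (position 15) is closest to Frank at 16.
Check: Frank vs Hank — voters closer to Frank: 4 of 7.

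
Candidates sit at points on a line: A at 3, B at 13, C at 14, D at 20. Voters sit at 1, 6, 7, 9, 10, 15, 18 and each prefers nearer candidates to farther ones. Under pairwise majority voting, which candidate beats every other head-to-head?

With single-peaked preferences on a line, the Condorcet winner is the candidate closest to the median voter.
The median voter (position 9) is closest to B at 13.
Check: B vs D — voters closer to B: 6 of 7.

B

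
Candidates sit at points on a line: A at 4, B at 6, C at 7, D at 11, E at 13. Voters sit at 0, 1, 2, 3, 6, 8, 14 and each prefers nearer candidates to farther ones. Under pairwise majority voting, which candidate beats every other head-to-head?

With single-peaked preferences on a line, the Condorcet winner is the candidate closest to the median voter.
The median voter (position 3) is closest to A at 4.
Check: A vs E — voters closer to A: 6 of 7.

A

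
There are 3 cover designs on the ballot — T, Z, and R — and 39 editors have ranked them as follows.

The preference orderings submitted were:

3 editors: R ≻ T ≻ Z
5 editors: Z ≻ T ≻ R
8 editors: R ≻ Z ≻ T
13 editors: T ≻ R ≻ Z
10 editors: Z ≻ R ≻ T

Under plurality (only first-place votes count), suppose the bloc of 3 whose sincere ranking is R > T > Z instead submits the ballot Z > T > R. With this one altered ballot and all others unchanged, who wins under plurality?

Z

First-place totals with the altered ballot: T 13, Z 18, R 8.
The winner is unchanged: still Z.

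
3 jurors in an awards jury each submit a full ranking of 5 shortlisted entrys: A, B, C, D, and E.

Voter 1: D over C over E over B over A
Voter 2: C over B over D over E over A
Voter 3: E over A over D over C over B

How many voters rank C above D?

1

Ballots ranking C above D: 1.
Ballots ranking D above C: 2.
So 1 of 3 voters prefer C to D.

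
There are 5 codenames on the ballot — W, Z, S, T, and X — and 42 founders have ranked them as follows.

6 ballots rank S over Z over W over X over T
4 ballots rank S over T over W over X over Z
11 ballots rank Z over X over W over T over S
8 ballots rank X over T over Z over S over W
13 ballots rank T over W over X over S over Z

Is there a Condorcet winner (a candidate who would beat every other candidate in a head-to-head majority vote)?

No

Head-to-head results (42 voters total):
W vs Z: Z wins 25–17.
W vs S: W wins 24–18.
W vs T: T wins 25–17.
W vs X: W wins 23–19.
Z vs S: S wins 23–19.
Z vs T: T wins 25–17.
Z vs X: X wins 25–17.
S vs T: T wins 32–10.
S vs X: X wins 32–10.
T vs X: X wins 25–17.
No candidate beats all others: W beats S beats Z beats W, a majority cycle.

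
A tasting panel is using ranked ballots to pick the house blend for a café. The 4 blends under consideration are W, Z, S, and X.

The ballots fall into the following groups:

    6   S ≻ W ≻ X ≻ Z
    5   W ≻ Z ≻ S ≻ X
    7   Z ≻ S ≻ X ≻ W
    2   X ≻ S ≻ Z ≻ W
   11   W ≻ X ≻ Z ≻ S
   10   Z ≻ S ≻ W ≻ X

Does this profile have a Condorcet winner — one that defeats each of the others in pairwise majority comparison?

No

Head-to-head results (41 voters total):
W vs Z: W wins 22–19.
W vs S: S wins 25–16.
W vs X: W wins 32–9.
Z vs S: Z wins 33–8.
Z vs X: Z wins 22–19.
S vs X: S wins 28–13.
No candidate beats all others: W beats Z beats S beats W, a majority cycle.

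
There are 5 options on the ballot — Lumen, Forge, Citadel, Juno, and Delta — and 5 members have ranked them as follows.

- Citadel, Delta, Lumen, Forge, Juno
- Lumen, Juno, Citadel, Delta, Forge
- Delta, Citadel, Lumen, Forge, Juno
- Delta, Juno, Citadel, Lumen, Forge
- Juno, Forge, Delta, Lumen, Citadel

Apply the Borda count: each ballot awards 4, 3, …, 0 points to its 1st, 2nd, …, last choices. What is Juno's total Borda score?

10

Borda scores:
  Lumen: 2 + 4 + 2 + 1 + 1 = 10
  Forge: 1 + 0 + 1 + 0 + 3 = 5
  Citadel: 4 + 2 + 3 + 2 + 0 = 11
  Juno: 0 + 3 + 0 + 3 + 4 = 10
  Delta: 3 + 1 + 4 + 4 + 2 = 14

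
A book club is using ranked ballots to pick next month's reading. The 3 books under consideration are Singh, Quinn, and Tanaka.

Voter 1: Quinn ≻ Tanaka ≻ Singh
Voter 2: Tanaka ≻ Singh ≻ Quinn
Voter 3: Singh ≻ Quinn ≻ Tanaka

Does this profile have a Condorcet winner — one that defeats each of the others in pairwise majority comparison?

No

Head-to-head results (3 voters total):
Singh vs Quinn: Singh wins 2–1.
Singh vs Tanaka: Tanaka wins 2–1.
Quinn vs Tanaka: Quinn wins 2–1.
No candidate beats all others: Singh beats Quinn beats Tanaka beats Singh, a majority cycle.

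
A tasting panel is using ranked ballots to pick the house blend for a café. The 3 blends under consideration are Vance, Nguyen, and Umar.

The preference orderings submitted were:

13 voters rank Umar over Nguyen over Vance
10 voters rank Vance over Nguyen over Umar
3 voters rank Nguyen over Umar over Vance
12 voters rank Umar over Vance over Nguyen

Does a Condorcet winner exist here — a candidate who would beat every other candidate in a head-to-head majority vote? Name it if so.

Head-to-head results (38 voters total):
Vance vs Nguyen: Vance wins 22–16.
Vance vs Umar: Umar wins 28–10.
Nguyen vs Umar: Umar wins 25–13.
Umar beats each rival — Vance (28–10), Nguyen (25–13) — so Umar is the Condorcet winner.

Umar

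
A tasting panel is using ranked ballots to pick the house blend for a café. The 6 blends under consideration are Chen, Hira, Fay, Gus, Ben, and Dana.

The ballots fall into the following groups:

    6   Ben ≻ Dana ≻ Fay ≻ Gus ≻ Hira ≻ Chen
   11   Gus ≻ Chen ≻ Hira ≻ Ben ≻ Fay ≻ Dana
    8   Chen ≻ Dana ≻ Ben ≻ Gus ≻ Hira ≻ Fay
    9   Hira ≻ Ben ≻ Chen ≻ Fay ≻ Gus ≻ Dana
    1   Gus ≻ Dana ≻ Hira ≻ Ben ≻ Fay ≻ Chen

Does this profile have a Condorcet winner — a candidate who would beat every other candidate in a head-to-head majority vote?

Head-to-head results (35 voters total):
Chen vs Hira: Chen wins 19–16.
Chen vs Fay: Chen wins 28–7.
Chen vs Gus: Gus wins 18–17.
Chen vs Ben: Chen wins 19–16.
Chen vs Dana: Chen wins 28–7.
Hira vs Fay: Hira wins 29–6.
Hira vs Gus: Gus wins 26–9.
Hira vs Ben: Hira wins 21–14.
Hira vs Dana: Hira wins 20–15.
Fay vs Gus: Gus wins 20–15.
Fay vs Ben: Ben wins 35–0.
Fay vs Dana: Fay wins 20–15.
Gus vs Ben: Ben wins 23–12.
Gus vs Dana: Gus wins 21–14.
Ben vs Dana: Ben wins 26–9.
No candidate beats all others: Chen beats Ben beats Gus beats Chen, a majority cycle.

No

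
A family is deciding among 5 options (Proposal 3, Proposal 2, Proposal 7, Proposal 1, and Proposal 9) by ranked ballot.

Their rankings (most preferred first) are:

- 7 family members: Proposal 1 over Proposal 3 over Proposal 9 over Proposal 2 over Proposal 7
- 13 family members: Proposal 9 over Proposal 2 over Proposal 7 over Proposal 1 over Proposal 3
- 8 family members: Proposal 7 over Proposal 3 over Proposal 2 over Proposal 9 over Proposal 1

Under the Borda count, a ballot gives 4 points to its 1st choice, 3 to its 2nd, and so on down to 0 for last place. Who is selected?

Borda scores:
  Proposal 3: 7·3 + 13·0 + 8·3 = 45
  Proposal 2: 7·1 + 13·3 + 8·2 = 62
  Proposal 7: 7·0 + 13·2 + 8·4 = 58
  Proposal 1: 7·4 + 13·1 + 8·0 = 41
  Proposal 9: 7·2 + 13·4 + 8·1 = 74
Proposal 9 has the highest total.

Proposal 9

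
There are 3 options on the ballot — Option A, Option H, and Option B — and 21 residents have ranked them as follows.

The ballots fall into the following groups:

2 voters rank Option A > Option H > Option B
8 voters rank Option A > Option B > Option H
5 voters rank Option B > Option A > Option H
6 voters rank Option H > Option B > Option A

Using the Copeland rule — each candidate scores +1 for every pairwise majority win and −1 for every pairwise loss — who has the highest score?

Pairwise results:
  Option A vs Option H: Option A wins 15–6.
  Option A vs Option B: Option B wins 11–10.
  Option H vs Option B: Option B wins 13–8.
Copeland scores (wins − losses):
  Option A: 1 − 1 = 0
  Option H: 0 − 2 = -2
  Option B: 2 − 0 = 2
Option B has the best Copeland score.

Option B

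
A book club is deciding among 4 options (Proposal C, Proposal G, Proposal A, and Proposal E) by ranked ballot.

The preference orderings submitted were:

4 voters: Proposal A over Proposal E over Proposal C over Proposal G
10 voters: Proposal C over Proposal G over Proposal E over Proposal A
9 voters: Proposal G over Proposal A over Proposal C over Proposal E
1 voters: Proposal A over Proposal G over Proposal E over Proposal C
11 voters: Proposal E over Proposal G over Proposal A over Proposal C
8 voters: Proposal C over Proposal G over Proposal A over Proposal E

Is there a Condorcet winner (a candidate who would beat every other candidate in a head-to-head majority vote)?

No

Head-to-head results (43 voters total):
Proposal C vs Proposal G: Proposal C wins 22–21.
Proposal C vs Proposal A: Proposal A wins 25–18.
Proposal C vs Proposal E: Proposal C wins 27–16.
Proposal G vs Proposal A: Proposal G wins 38–5.
Proposal G vs Proposal E: Proposal G wins 28–15.
Proposal A vs Proposal E: Proposal A wins 22–21.
No candidate beats all others: Proposal C beats Proposal G beats Proposal A beats Proposal C, a majority cycle.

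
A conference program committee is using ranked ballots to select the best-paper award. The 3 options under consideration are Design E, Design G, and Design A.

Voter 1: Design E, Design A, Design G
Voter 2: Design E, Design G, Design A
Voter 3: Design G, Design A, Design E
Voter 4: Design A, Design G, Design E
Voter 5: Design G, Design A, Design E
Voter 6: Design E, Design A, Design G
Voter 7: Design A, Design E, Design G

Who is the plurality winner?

First-place vote totals:
  Design E: 3
  Design G: 2
  Design A: 2
Design E has the most first-place votes.

Design E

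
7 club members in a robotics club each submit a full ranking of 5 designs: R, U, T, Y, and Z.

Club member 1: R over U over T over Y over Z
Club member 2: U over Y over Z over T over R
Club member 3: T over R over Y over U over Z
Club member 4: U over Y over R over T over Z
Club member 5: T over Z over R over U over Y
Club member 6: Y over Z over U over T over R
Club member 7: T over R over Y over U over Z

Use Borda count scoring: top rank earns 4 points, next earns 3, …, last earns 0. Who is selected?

Borda scores:
  R: 4 + 0 + 3 + 2 + 2 + 0 + 3 = 14
  U: 3 + 4 + 1 + 4 + 1 + 2 + 1 = 16
  T: 2 + 1 + 4 + 1 + 4 + 1 + 4 = 17
  Y: 1 + 3 + 2 + 3 + 0 + 4 + 2 = 15
  Z: 0 + 2 + 0 + 0 + 3 + 3 + 0 = 8
T has the highest total.

T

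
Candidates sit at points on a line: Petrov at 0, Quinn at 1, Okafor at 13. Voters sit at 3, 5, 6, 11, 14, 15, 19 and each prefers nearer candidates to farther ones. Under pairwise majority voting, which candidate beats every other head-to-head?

Okafor

With single-peaked preferences on a line, the Condorcet winner is the candidate closest to the median voter.
The median voter (position 11) is closest to Okafor at 13.
Check: Okafor vs Quinn — voters closer to Okafor: 4 of 7.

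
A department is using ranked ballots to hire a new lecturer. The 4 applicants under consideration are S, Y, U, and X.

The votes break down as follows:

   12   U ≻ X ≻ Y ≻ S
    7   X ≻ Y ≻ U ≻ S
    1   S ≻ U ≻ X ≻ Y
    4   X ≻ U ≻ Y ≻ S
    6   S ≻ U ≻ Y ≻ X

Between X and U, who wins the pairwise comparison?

U

Ballots ranking X above U: 7+4 = 11.
Ballots ranking U above X: 12+1+6 = 19.
U wins the head-to-head, 19–11.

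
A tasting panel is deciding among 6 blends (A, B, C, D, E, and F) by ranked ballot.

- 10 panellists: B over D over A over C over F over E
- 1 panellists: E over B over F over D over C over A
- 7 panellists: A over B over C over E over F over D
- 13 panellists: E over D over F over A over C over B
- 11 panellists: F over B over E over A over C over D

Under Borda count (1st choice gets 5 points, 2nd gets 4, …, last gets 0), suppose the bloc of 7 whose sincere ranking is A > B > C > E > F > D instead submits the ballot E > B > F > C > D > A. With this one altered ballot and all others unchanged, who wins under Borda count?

E

Borda totals with the altered ballot: A 78, B 126, C 59, D 101, E 138, F 128.
The switch changes the winner from B to E.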